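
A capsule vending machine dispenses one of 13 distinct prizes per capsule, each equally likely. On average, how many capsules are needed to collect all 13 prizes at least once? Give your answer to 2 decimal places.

41.34

Split into phases: going from k distinct to k+1 distinct takes on average 13/(13-k) capsules.
E[T] = 13/13 + 13/12 + 13/11 + ... + 13/2 + 13/1 = 13·H_{13}.
H_{13} = 3.180, so E[T] = 41.342.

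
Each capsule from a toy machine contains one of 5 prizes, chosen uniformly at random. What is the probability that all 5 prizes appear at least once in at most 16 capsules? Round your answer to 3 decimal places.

0.862

Let A_i be the event that prize i is missing after 16 capsules. By inclusion–exclusion on the A_i,
P(all seen) = Σ_{j=0}^{5} (-1)^j C(5,j)((5-j)/5)^16
= 1.0000 - 0.1407 + 0.0028 - 0.0000 + 0.0000 - 0.0000
= 0.8621.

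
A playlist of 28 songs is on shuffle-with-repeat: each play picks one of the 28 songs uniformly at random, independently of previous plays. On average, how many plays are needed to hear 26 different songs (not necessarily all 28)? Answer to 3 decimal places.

67.961

Going from k to k+1 distinct takes a geometric number of plays with mean 28/(28-k).
Sum over k = 0,...,25: E = 28/28 + 28/27 + 28/26 + ... + 28/4 + 28/3 = 67.9608.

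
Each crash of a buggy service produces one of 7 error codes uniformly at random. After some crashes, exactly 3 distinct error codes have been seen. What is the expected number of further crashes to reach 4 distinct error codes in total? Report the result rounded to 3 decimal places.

With k distinct error codes already seen, the next new one takes an expected 7/(7-k) crashes.
Only the k = 3 term is needed: E = 7/4 = 1.7500.

1.750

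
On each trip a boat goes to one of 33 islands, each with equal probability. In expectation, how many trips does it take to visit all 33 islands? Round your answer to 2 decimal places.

134.93

The wait to go from k to k+1 distinct islands is geometric with mean 33/(33-k).
E[T] = 33/33 + 33/32 + 33/31 + ... + 33/2 + 33/1 = 33·H_{33}.
H_{33} = 4.089, so E[T] = 134.930.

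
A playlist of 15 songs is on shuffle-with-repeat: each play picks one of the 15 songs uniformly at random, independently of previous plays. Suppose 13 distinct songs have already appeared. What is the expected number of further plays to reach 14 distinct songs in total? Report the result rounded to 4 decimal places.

With k distinct songs already seen, the next new one takes an expected 15/(15-k) plays.
Only the k = 13 term is needed: E = 15/2 = 7.50000.

7.5000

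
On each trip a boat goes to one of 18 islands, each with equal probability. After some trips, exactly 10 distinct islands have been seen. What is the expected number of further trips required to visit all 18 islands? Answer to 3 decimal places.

48.921

From k distinct to k+1 distinct takes on average 18/(18-k) trips.
Sum over k = 10,...,17: E = 18/8 + 18/7 + 18/6 + ... + 18/2 + 18/1 = 48.9214.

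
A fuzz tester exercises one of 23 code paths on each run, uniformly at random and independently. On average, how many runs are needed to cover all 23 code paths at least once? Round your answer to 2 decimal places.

After k distinct code paths have appeared, the next run gives a new one with probability (23-k)/23, so the expected wait for the (k+1)-th is 23/(23-k).
E[T] = 23/23 + 23/22 + 23/21 + ... + 23/2 + 23/1 = 23·H_{23}.
H_{23} = 3.734, so E[T] = 85.889.

85.89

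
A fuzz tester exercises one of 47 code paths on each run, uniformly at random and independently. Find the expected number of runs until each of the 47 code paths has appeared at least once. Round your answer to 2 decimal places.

After k distinct code paths have appeared, the next run gives a new one with probability (47-k)/47, so the expected wait for the (k+1)-th is 47/(47-k).
E[T] = 47/47 + 47/46 + 47/45 + ... + 47/2 + 47/1 = 47·H_{47}.
H_{47} = 4.438, so E[T] = 208.584.

208.58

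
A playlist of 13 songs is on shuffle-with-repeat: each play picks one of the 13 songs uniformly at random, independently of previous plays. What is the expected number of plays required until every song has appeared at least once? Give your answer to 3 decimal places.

The wait to go from k to k+1 distinct songs is geometric with mean 13/(13-k).
E[T] = 13/13 + 13/12 + 13/11 + ... + 13/2 + 13/1 = 13·H_{13}.
H_{13} = 3.1801, so E[T] = 41.3417.

41.342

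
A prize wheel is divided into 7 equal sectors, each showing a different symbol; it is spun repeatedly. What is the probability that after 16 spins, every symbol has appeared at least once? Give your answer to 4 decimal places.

Let A_i be the event that symbol i is missing after 16 spins. By inclusion–exclusion on the A_i,
P(all seen) = Σ_{j=0}^{7} (-1)^j C(7,j)((7-j)/7)^16
= 1.00000 - 0.59422 + 0.09642 - 0.00452 + 0.00005 - 0.00000 + 0.00000 - 0.00000
= 0.49772.

0.4977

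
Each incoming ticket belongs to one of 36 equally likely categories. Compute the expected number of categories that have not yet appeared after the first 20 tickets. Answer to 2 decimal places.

20.49

For each category, P(unseen after 20) = (35/36)^20 = 0.569.
By linearity of expectation, E[unseen] = 36·(35/36)^20 = 20.493.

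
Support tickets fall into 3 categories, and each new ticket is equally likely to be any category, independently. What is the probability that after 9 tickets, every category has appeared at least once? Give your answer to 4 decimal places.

0.9221

By inclusion–exclusion over which categories are missing,
P(all seen) = Σ_{j=0}^{3} (-1)^j C(3,j)((3-j)/3)^9
= 1.00000 - 0.07804 + 0.00015 - 0.00000
= 0.92212.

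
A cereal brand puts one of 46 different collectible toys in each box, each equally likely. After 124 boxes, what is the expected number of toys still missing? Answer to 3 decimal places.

3.014

For each toy, P(unseen after 124) = (45/46)^124 = 0.0655.
By linearity of expectation, E[unseen] = 46·(45/46)^124 = 3.0140.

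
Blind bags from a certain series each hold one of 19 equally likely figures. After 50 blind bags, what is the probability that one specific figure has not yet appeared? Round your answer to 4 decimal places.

On each blind bag the fixed figure fails to appear with probability 18/19.
P(still missing after 50) = (18/19)^50 = 0.06698.

0.0670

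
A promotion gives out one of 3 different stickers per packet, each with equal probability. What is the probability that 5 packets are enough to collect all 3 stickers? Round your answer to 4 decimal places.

Let A_i be the event that sticker i is missing after 5 packets. By inclusion–exclusion on the A_i,
P(all seen) = Σ_{j=0}^{3} (-1)^j C(3,j)((3-j)/3)^5
= 1.00000 - 0.39506 + 0.01235 - 0.00000
= 0.61728.

0.6173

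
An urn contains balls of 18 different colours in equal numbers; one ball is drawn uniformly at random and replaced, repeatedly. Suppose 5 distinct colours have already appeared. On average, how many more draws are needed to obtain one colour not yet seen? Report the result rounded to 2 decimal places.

The number of draws until the next new colour is geometric with success probability 13/18, so its mean is 18/13.
E = 18/13 = 1.385.

1.38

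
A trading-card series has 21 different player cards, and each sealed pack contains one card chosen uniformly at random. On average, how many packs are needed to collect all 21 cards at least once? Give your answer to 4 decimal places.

Split into phases: going from k distinct to k+1 distinct takes on average 21/(21-k) packs.
E[T] = 21/21 + 21/20 + 21/19 + ... + 21/2 + 21/1 = 21·H_{21}.
H_{21} = 3.64536, so E[T] = 76.55253.

76.5525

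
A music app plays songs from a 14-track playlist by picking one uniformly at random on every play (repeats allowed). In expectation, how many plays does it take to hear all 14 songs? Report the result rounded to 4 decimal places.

45.5219

Split into phases: going from k distinct to k+1 distinct takes on average 14/(14-k) plays.
E[T] = 14/14 + 14/13 + 14/12 + ... + 14/2 + 14/1 = 14·H_{14}.
H_{14} = 3.25156, so E[T] = 45.52187.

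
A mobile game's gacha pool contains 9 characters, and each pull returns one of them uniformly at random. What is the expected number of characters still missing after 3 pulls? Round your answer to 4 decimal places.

For each character, P(unseen after 3) = (8/9)^3 = 0.70233.
By linearity of expectation, E[unseen] = 9·(8/9)^3 = 6.32099.

6.3210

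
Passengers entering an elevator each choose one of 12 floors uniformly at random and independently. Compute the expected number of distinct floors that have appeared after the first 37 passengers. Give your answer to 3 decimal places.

11.520

For each floor, P(seen in 37 passengers) = 1 - (11/12)^37 = 0.9600.
By linearity of expectation, E[distinct seen] = 12·(1 - (11/12)^37) = 11.5203.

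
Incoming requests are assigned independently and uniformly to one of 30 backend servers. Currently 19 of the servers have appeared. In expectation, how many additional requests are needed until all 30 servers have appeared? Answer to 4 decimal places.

From k distinct to k+1 distinct takes on average 30/(30-k) requests.
Sum over k = 19,...,29: E = 30/11 + 30/10 + 30/9 + ... + 30/2 + 30/1 = 90.59632.

90.5963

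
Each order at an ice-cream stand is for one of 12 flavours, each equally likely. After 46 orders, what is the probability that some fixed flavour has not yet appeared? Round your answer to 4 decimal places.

On each order the fixed flavour fails to appear with probability 11/12.
P(still missing after 46) = (11/12)^46 = 0.01827.

0.0183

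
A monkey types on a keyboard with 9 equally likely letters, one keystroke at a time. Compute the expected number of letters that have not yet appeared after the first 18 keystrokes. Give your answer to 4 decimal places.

For each letter, P(unseen after 18) = (8/9)^18 = 0.12002.
By linearity of expectation, E[unseen] = 9·(8/9)^18 = 1.08018.

1.0802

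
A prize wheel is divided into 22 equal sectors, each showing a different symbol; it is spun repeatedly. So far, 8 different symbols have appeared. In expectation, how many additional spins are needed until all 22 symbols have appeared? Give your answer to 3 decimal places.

71.534

From k distinct to k+1 distinct takes on average 22/(22-k) spins.
Sum over k = 8,...,21: E = 22/14 + 22/13 + 22/12 + ... + 22/2 + 22/1 = 71.5344.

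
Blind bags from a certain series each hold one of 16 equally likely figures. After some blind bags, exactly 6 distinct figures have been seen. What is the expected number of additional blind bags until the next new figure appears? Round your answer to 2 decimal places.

1.60

Each blind bag yields a new figure with probability (16-6)/16 = 10/16, so the wait is geometric with mean 16/10.
E = 16/10 = 1.600.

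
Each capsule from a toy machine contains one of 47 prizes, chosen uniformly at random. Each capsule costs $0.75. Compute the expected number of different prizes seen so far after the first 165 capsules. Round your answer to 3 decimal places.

For each prize, P(seen in 165 capsules) = 1 - (46/47)^165 = 0.9712.
By linearity of expectation, E[distinct seen] = 47·(1 - (46/47)^165) = 45.6479.

45.648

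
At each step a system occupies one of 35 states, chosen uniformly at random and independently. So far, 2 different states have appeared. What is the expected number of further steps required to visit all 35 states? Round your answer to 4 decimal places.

143.1079

From k distinct to k+1 distinct takes on average 35/(35-k) steps.
Sum over k = 2,...,34: E = 35/33 + 35/32 + 35/31 + ... + 35/2 + 35/1 = 143.10794.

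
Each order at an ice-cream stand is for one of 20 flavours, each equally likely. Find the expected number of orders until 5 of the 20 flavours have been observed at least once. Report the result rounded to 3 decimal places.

With k distinct flavours already seen, the next new one arrives after an expected 20/(20-k) orders.
Sum over k = 0,...,4: E = 20/20 + 20/19 + 20/18 + 20/17 + 20/16 = 5.5902.

5.590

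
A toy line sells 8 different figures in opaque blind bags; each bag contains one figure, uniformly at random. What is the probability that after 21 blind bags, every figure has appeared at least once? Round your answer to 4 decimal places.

By inclusion–exclusion over which figures are missing,
P(all seen) = Σ_{j=0}^{8} (-1)^j C(8,j)((8-j)/8)^21
= 1.00000 - 0.48446 + 0.06660 - 0.00290 + 0.00003 - 0.00000 + 0.00000 - 0.00000 + 0.00000
= 0.57927.

0.5793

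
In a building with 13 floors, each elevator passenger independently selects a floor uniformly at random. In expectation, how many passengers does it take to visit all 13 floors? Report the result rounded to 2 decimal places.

41.34

Split into phases: going from k distinct to k+1 distinct takes on average 13/(13-k) passengers.
E[T] = 13/13 + 13/12 + 13/11 + ... + 13/2 + 13/1 = 13·H_{13}.
H_{13} = 3.180, so E[T] = 41.342.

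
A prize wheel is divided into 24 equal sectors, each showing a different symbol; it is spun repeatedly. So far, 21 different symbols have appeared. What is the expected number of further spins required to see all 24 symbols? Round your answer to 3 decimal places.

The wait to go from k to k+1 distinct symbols is geometric with mean 24/(24-k).
Sum over k = 21,...,23: E = 24/3 + 24/2 + 24/1 = 44.0000.

44.000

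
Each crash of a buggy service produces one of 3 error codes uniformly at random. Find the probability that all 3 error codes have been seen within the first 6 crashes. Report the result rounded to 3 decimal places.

0.741

Let A_i be the event that error code i is missing after 6 crashes. By inclusion–exclusion on the A_i,
P(all seen) = Σ_{j=0}^{3} (-1)^j C(3,j)((3-j)/3)^6
= 1.0000 - 0.2634 + 0.0041 - 0.0000
= 0.7407.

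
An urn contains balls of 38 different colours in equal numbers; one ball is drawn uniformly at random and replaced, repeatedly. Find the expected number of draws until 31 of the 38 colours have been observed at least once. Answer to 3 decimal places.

62.132

With k distinct colours already seen, the next new one arrives after an expected 38/(38-k) draws.
Sum over k = 0,...,30: E = 38/38 + 38/37 + 38/36 + ... + 38/9 + 38/8 = 62.1317.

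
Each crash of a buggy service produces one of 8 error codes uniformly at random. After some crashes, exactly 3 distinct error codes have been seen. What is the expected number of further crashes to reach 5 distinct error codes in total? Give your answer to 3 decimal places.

3.600

The wait to go from k to k+1 distinct error codes is geometric with mean 8/(8-k).
Sum over k = 3,...,4: E = 8/5 + 8/4 = 3.6000.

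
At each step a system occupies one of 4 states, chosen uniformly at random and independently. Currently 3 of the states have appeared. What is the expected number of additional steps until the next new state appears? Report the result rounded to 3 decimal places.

4.000

Each step yields a new state with probability (4-3)/4 = 1/4, so the wait is geometric with mean 4/1.
E = 4/1 = 4.0000.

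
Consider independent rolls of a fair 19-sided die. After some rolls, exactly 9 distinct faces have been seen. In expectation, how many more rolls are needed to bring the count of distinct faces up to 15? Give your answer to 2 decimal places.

From k distinct to k+1 distinct takes on average 19/(19-k) rolls.
Sum over k = 9,...,14: E = 19/10 + 19/9 + 19/8 + 19/7 + 19/6 + 19/5 = 16.067.

16.07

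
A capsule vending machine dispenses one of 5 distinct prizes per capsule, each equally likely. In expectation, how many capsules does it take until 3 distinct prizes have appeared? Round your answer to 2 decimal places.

3.92

With k distinct prizes already seen, the next new one arrives after an expected 5/(5-k) capsules.
Sum over k = 0,...,2: E = 5/5 + 5/4 + 5/3 = 3.917.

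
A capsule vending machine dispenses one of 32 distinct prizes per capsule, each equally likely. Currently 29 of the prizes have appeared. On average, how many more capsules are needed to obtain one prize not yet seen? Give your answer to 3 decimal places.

10.667

The number of capsules until the next new prize is geometric with success probability 3/32, so its mean is 32/3.
E = 32/3 = 10.6667.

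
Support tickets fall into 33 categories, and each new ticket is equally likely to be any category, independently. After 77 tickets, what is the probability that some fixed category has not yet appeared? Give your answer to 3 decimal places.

0.094

On each ticket the fixed category fails to appear with probability 32/33.
P(still missing after 77) = (32/33)^77 = 0.0935.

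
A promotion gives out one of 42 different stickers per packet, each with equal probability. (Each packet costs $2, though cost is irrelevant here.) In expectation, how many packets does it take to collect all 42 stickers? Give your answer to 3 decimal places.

After k distinct stickers have appeared, the next packet gives a new one with probability (42-k)/42, so the expected wait for the (k+1)-th is 42/(42-k).
E[T] = 42/42 + 42/41 + 42/40 + ... + 42/2 + 42/1 = 42·H_{42}.
H_{42} = 4.3267, so E[T] = 181.7232.

181.723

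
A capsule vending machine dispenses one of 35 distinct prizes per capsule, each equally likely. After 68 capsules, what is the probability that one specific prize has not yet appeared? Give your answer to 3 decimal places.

0.139

Each capsule misses the fixed prize with probability (35-1)/35 = 34/35, independently.
P(still missing after 68) = (34/35)^68 = 0.1393.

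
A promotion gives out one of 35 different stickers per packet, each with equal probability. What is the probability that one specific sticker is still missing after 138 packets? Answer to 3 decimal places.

Each packet misses the fixed sticker with probability (35-1)/35 = 34/35, independently.
P(still missing after 138) = (34/35)^138 = 0.0183.

0.018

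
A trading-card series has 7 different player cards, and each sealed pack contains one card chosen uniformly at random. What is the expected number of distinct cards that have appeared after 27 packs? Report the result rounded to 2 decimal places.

6.89

For each card, P(seen in 27 packs) = 1 - (6/7)^27 = 0.984.
By linearity of expectation, E[distinct seen] = 7·(1 - (6/7)^27) = 6.891.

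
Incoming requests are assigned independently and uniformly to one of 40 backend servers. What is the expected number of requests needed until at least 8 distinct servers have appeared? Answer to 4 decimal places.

With k distinct servers already seen, the next new one arrives after an expected 40/(40-k) requests.
Sum over k = 0,...,7: E = 40/40 + 40/39 + 40/38 + ... + 40/34 + 40/33 = 8.80191.

8.8019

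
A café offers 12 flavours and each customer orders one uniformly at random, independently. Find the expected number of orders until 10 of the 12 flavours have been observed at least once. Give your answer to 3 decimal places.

With k distinct flavours already seen, the next new one arrives after an expected 12/(12-k) orders.
Sum over k = 0,...,9: E = 12/12 + 12/11 + 12/10 + ... + 12/4 + 12/3 = 19.2385.

19.239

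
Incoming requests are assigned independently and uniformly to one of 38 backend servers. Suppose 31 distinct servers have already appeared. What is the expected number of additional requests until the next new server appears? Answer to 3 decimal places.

5.429

Each request yields a new server with probability (38-31)/38 = 7/38, so the wait is geometric with mean 38/7.
E = 38/7 = 5.4286.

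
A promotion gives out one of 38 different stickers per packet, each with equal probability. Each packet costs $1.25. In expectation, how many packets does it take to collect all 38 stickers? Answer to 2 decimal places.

160.66

Split into phases: going from k distinct to k+1 distinct takes on average 38/(38-k) packets.
E[T] = 38/38 + 38/37 + 38/36 + ... + 38/2 + 38/1 = 38·H_{38}.
H_{38} = 4.228, so E[T] = 160.660.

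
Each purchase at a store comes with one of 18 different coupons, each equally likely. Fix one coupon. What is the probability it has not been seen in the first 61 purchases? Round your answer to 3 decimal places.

Each purchase misses the fixed coupon with probability (18-1)/18 = 17/18, independently.
P(still missing after 61) = (17/18)^61 = 0.0306.

0.031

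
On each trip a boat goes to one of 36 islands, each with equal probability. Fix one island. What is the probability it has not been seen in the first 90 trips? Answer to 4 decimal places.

0.0792

Each trip misses the fixed island with probability (36-1)/36 = 35/36, independently.
P(still missing after 90) = (35/36)^90 = 0.07923.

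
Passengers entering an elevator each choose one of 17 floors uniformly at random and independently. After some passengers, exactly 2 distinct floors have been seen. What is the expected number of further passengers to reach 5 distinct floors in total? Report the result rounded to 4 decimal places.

From k distinct to k+1 distinct takes on average 17/(17-k) passengers.
Sum over k = 2,...,4: E = 17/15 + 17/14 + 17/13 = 3.65531.

3.6553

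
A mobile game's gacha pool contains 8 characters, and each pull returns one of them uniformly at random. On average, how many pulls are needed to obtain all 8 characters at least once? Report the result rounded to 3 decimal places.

21.743

Split into phases: going from k distinct to k+1 distinct takes on average 8/(8-k) pulls.
E[T] = 8/8 + 8/7 + 8/6 + ... + 8/2 + 8/1 = 8·H_{8}.
H_{8} = 2.7179, so E[T] = 21.7429.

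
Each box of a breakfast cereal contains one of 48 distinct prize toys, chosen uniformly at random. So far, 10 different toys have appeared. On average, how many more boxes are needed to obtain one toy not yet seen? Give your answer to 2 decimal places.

1.26

The number of boxes until the next new toy is geometric with success probability 38/48, so its mean is 48/38.
E = 48/38 = 1.263.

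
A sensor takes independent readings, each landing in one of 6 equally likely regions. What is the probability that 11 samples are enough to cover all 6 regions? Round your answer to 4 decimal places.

0.3562

Let A_i be the event that region i is missing after 11 samples. By inclusion–exclusion on the A_i,
P(all seen) = Σ_{j=0}^{6} (-1)^j C(6,j)((6-j)/6)^11
= 1.00000 - 0.80753 + 0.17342 - 0.00977 + 0.00008 - 0.00000 + 0.00000
= 0.35621.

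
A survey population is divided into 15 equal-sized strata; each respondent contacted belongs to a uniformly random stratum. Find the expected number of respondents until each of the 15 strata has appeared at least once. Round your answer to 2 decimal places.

49.77

After k distinct strata have appeared, the next respondent gives a new one with probability (15-k)/15, so the expected wait for the (k+1)-th is 15/(15-k).
E[T] = 15/15 + 15/14 + 15/13 + ... + 15/2 + 15/1 = 15·H_{15}.
H_{15} = 3.318, so E[T] = 49.773.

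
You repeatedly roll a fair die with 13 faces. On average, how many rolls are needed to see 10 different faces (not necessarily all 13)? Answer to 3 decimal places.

17.508

Going from k to k+1 distinct takes a geometric number of rolls with mean 13/(13-k).
Sum over k = 0,...,9: E = 13/13 + 13/12 + 13/11 + ... + 13/5 + 13/4 = 17.5084.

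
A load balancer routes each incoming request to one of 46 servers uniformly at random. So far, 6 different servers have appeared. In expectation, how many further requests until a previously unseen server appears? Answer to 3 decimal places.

Each request yields a new server with probability (46-6)/46 = 40/46, so the wait is geometric with mean 46/40.
E = 46/40 = 1.1500.

1.150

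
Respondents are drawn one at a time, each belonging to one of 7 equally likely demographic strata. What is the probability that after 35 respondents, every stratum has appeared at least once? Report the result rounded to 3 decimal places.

0.968

By inclusion–exclusion over which strata are missing,
P(all seen) = Σ_{j=0}^{7} (-1)^j C(7,j)((7-j)/7)^35
= 1.0000 - 0.0318 + 0.0002 - 0.0000 + 0.0000 - 0.0000 + 0.0000 - 0.0000
= 0.9684.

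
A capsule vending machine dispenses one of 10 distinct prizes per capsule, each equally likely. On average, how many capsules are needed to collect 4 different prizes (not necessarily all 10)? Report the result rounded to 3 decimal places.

With k distinct prizes already seen, the next new one arrives after an expected 10/(10-k) capsules.
Sum over k = 0,...,3: E = 10/10 + 10/9 + 10/8 + 10/7 = 4.7897.

4.790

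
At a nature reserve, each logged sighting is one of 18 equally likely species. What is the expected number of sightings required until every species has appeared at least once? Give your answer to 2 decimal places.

The wait to go from k to k+1 distinct species is geometric with mean 18/(18-k).
E[T] = 18/18 + 18/17 + 18/16 + ... + 18/2 + 18/1 = 18·H_{18}.
H_{18} = 3.495, so E[T] = 62.912.

62.91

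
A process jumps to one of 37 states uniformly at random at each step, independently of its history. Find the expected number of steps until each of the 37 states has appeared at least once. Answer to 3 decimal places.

After k distinct states have appeared, the next step gives a new one with probability (37-k)/37, so the expected wait for the (k+1)-th is 37/(37-k).
E[T] = 37/37 + 37/36 + 37/35 + ... + 37/2 + 37/1 = 37·H_{37}.
H_{37} = 4.2016, so E[T] = 155.4587.

155.459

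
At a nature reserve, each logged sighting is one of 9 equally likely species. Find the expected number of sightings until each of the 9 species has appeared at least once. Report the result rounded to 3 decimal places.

25.461

The wait to go from k to k+1 distinct species is geometric with mean 9/(9-k).
E[T] = 9/9 + 9/8 + 9/7 + ... + 9/2 + 9/1 = 9·H_{9}.
H_{9} = 2.8290, so E[T] = 25.4607.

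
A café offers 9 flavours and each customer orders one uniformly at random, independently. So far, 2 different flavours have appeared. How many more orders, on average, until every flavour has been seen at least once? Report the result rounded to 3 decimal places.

23.336

With k distinct flavours already seen, the next new one takes an expected 9/(9-k) orders.
Sum over k = 2,...,8: E = 9/7 + 9/6 + 9/5 + ... + 9/2 + 9/1 = 23.3357.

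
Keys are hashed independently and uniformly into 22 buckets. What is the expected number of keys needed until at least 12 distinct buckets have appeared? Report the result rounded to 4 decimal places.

16.7606

With k distinct buckets already seen, the next new one arrives after an expected 22/(22-k) keys.
Sum over k = 0,...,11: E = 22/22 + 22/21 + 22/20 + ... + 22/12 + 22/11 = 16.76059.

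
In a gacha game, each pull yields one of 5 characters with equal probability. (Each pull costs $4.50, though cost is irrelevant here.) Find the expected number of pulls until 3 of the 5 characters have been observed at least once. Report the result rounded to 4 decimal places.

3.9167

With k distinct characters already seen, the next new one arrives after an expected 5/(5-k) pulls.
Sum over k = 0,...,2: E = 5/5 + 5/4 + 5/3 = 3.91667.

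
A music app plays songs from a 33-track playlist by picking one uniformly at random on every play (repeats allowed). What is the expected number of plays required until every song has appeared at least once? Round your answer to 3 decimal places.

134.930

The wait to go from k to k+1 distinct songs is geometric with mean 33/(33-k).
E[T] = 33/33 + 33/32 + 33/31 + ... + 33/2 + 33/1 = 33·H_{33}.
H_{33} = 4.0888, so E[T] = 134.9303.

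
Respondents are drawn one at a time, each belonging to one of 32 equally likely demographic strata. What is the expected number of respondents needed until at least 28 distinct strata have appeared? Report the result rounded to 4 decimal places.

63.2052

Going from k to k+1 distinct takes a geometric number of respondents with mean 32/(32-k).
Sum over k = 0,...,27: E = 32/32 + 32/31 + 32/30 + ... + 32/6 + 32/5 = 63.20518.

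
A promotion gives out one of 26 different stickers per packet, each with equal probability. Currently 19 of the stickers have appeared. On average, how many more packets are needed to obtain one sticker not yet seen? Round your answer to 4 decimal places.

The number of packets until the next new sticker is geometric with success probability 7/26, so its mean is 26/7.
E = 26/7 = 3.71429.

3.7143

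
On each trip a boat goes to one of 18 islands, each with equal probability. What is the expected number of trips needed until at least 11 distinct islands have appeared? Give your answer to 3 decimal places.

Going from k to k+1 distinct takes a geometric number of trips with mean 18/(18-k).
Sum over k = 0,...,10: E = 18/18 + 18/17 + 18/16 + ... + 18/9 + 18/8 = 16.2405.

16.241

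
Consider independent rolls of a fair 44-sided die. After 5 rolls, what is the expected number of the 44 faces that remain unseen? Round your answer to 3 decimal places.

39.222

For each face, P(unseen after 5) = (43/44)^5 = 0.8914.
By linearity of expectation, E[unseen] = 44·(43/44)^5 = 39.2222.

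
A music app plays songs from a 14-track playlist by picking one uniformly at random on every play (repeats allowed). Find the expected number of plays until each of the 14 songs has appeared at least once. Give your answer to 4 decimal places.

Split into phases: going from k distinct to k+1 distinct takes on average 14/(14-k) plays.
E[T] = 14/14 + 14/13 + 14/12 + ... + 14/2 + 14/1 = 14·H_{14}.
H_{14} = 3.25156, so E[T] = 45.52187.

45.5219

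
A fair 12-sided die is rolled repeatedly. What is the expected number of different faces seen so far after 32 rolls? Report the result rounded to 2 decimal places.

11.26

For each face, P(seen in 32 rolls) = 1 - (11/12)^32 = 0.938.
By linearity of expectation, E[distinct seen] = 12·(1 - (11/12)^32) = 11.259.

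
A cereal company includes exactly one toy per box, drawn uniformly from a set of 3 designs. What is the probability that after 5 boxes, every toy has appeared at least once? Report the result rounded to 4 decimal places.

0.6173

Let A_i be the event that toy i is missing after 5 boxes. By inclusion–exclusion on the A_i,
P(all seen) = Σ_{j=0}^{3} (-1)^j C(3,j)((3-j)/3)^5
= 1.00000 - 0.39506 + 0.01235 - 0.00000
= 0.61728.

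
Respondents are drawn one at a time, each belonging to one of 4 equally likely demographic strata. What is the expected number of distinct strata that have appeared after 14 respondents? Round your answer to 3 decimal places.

3.929

For each stratum, P(seen in 14 respondents) = 1 - (3/4)^14 = 0.9822.
By linearity of expectation, E[distinct seen] = 4·(1 - (3/4)^14) = 3.9287.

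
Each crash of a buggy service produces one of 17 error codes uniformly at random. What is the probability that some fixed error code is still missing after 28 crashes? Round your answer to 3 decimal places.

0.183

Each crash misses the fixed error code with probability (17-1)/17 = 16/17, independently.
P(still missing after 28) = (16/17)^28 = 0.1831.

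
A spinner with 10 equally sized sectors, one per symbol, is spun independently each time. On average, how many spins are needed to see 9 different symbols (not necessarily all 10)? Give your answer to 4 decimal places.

19.2897

With k distinct symbols already seen, the next new one arrives after an expected 10/(10-k) spins.
Sum over k = 0,...,8: E = 10/10 + 10/9 + 10/8 + ... + 10/3 + 10/2 = 19.28968.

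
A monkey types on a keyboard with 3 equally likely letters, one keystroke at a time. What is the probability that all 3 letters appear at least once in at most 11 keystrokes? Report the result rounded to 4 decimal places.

By inclusion–exclusion over which letters are missing,
P(all seen) = Σ_{j=0}^{3} (-1)^j C(3,j)((3-j)/3)^11
= 1.00000 - 0.03468 + 0.00002 - 0.00000
= 0.96533.

0.9653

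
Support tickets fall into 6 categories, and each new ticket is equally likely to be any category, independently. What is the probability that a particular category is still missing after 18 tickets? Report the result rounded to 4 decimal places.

Each ticket misses the fixed category with probability (6-1)/6 = 5/6, independently.
P(still missing after 18) = (5/6)^18 = 0.03756.

0.0376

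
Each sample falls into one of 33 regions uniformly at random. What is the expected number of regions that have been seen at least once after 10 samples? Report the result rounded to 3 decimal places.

8.741

For each region, P(seen in 10 samples) = 1 - (32/33)^10 = 0.2649.
By linearity of expectation, E[distinct seen] = 33·(1 - (32/33)^10) = 8.7409.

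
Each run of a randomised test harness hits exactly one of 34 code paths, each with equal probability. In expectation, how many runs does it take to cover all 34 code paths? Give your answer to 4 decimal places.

Split into phases: going from k distinct to k+1 distinct takes on average 34/(34-k) runs.
E[T] = 34/34 + 34/33 + 34/32 + ... + 34/2 + 34/1 = 34·H_{34}.
H_{34} = 4.11821, so E[T] = 140.01914.

140.0191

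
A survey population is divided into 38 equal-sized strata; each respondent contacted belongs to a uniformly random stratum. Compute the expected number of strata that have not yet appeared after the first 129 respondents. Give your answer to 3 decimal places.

For each stratum, P(unseen after 129) = (37/38)^129 = 0.0321.
By linearity of expectation, E[unseen] = 38·(37/38)^129 = 1.2182.

1.218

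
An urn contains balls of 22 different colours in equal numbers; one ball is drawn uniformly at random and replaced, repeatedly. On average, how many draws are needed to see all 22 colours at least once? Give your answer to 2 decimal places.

81.20

The wait to go from k to k+1 distinct colours is geometric with mean 22/(22-k).
E[T] = 22/22 + 22/21 + 22/20 + ... + 22/2 + 22/1 = 22·H_{22}.
H_{22} = 3.691, so E[T] = 81.198.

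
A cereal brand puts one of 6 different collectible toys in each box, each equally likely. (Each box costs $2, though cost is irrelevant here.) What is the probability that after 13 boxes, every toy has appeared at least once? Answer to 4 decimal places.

0.5139

By inclusion–exclusion over which toys are missing,
P(all seen) = Σ_{j=0}^{6} (-1)^j C(6,j)((6-j)/6)^13
= 1.00000 - 0.56078 + 0.07707 - 0.00244 + 0.00001 - 0.00000 + 0.00000
= 0.51386.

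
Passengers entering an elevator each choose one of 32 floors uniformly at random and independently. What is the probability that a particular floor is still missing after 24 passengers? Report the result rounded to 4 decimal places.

0.4667

On each passenger the fixed floor fails to appear with probability 31/32.
P(still missing after 24) = (31/32)^24 = 0.46675.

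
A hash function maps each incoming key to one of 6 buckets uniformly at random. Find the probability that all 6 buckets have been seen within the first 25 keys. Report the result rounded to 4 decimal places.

0.9377

Let A_i be the event that bucket i is missing after 25 keys. By inclusion–exclusion on the A_i,
P(all seen) = Σ_{j=0}^{6} (-1)^j C(6,j)((6-j)/6)^25
= 1.00000 - 0.06290 + 0.00059 - 0.00000 + 0.00000 - 0.00000 + 0.00000
= 0.93770.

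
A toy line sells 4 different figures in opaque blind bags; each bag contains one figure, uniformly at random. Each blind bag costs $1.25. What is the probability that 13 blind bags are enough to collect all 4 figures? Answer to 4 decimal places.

0.9057

Let A_i be the event that figure i is missing after 13 blind bags. By inclusion–exclusion on the A_i,
P(all seen) = Σ_{j=0}^{4} (-1)^j C(4,j)((4-j)/4)^13
= 1.00000 - 0.09503 + 0.00073 - 0.00000 + 0.00000
= 0.90570.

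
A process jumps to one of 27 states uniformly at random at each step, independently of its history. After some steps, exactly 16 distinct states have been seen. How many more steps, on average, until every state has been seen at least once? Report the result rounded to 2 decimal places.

With k distinct states already seen, the next new one takes an expected 27/(27-k) steps.
Sum over k = 16,...,26: E = 27/11 + 27/10 + 27/9 + ... + 27/2 + 27/1 = 81.537.

81.54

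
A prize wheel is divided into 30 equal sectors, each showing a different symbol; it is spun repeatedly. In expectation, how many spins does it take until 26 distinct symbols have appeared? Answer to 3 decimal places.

57.350

With k distinct symbols already seen, the next new one arrives after an expected 30/(30-k) spins.
Sum over k = 0,...,25: E = 30/30 + 30/29 + 30/28 + ... + 30/6 + 30/5 = 57.3496.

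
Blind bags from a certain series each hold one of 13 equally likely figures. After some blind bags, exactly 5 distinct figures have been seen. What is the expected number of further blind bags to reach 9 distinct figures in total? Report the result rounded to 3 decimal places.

8.249

With k distinct figures already seen, the next new one takes an expected 13/(13-k) blind bags.
Sum over k = 5,...,8: E = 13/8 + 13/7 + 13/6 + 13/5 = 8.2488.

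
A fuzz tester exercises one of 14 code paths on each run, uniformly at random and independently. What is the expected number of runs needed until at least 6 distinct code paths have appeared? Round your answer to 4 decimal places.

7.4719

With k distinct code paths already seen, the next new one arrives after an expected 14/(14-k) runs.
Sum over k = 0,...,5: E = 14/14 + 14/13 + 14/12 + 14/11 + 14/10 + 14/9 = 7.47187.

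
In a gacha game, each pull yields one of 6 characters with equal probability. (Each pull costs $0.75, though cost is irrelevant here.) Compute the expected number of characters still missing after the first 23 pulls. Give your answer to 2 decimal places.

For each character, P(unseen after 23) = (5/6)^23 = 0.015.
By linearity of expectation, E[unseen] = 6·(5/6)^23 = 0.091.

0.09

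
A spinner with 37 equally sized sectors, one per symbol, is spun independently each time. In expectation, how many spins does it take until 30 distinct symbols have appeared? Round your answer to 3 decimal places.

59.523

With k distinct symbols already seen, the next new one arrives after an expected 37/(37-k) spins.
Sum over k = 0,...,29: E = 37/37 + 37/36 + 37/35 + ... + 37/9 + 37/8 = 59.5230.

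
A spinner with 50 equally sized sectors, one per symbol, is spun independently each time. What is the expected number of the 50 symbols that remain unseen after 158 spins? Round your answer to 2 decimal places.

2.05

For each symbol, P(unseen after 158) = (49/50)^158 = 0.041.
By linearity of expectation, E[unseen] = 50·(49/50)^158 = 2.054.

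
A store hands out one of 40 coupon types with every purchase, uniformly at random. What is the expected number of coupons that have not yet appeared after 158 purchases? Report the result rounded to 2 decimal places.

For each coupon, P(unseen after 158) = (39/40)^158 = 0.018.
By linearity of expectation, E[unseen] = 40·(39/40)^158 = 0.732.

0.73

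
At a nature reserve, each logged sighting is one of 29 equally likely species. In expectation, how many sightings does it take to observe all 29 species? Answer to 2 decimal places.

The wait to go from k to k+1 distinct species is geometric with mean 29/(29-k).
E[T] = 29/29 + 29/28 + 29/27 + ... + 29/2 + 29/1 = 29·H_{29}.
H_{29} = 3.962, so E[T] = 114.888.

114.89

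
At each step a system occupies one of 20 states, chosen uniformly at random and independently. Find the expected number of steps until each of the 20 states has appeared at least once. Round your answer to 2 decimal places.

71.95

The wait to go from k to k+1 distinct states is geometric with mean 20/(20-k).
E[T] = 20/20 + 20/19 + 20/18 + ... + 20/2 + 20/1 = 20·H_{20}.
H_{20} = 3.598, so E[T] = 71.955.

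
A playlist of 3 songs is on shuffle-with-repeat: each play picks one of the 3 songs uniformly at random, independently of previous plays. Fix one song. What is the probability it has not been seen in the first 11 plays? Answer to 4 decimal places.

On each play the fixed song fails to appear with probability 2/3.
P(still missing after 11) = (2/3)^11 = 0.01156.

0.0116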